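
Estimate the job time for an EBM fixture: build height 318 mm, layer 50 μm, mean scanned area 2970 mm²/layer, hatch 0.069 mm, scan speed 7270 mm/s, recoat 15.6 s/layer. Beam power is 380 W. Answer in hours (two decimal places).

38.02 hours

Number of layers: 318 / 0.05 → 6360 (rounded up).
Hatch length per layer = 2970 / 0.069 = 43043.5 mm.
Beam time per layer = 43043.5 / 7270 = 5.9207 s.
Time per layer = 5.9207 + 15.6, so 21.5207 s.
Total: 6360 × 21.5207 s = 136871.652 s → 38.02 hours.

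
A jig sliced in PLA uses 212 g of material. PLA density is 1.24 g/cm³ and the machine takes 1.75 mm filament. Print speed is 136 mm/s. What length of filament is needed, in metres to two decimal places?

71.08 m

Volume = 212 g / 1.24 g·cm⁻³ = 170.9677 cm³ = 170967.7 mm³.
Cross-section of 1.75 mm filament: π·(1.75/2)² = 2.4053 mm².
L = V/A = 170967.7/2.4053 = 71079.57 mm → 71.08 m.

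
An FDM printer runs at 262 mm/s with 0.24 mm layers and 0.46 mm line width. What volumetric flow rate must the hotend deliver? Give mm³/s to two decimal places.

28.92

A = 0.24 × 0.46 = 0.1104 mm².
Volumetric flow = 262 × 0.1104 = 28.92 mm³/s.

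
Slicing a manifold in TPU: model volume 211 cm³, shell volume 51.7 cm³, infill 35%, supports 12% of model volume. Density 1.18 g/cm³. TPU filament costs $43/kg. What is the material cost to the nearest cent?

Infill region: 211 − 51.7 → 159.3 cm³.
Infill volume = 0.35 × 159.3 = 55.755 cm³.
Support = 0.12 × 211, so 25.32 cm³.
Total printed volume = 51.7 + 55.755 + 25.32, so 132.775 cm³.
Mass: 132.775 × 1.18 → 156.6745 g.
Cost = 156.6745 g / 1000 × $43/kg = $6.74.

$6.74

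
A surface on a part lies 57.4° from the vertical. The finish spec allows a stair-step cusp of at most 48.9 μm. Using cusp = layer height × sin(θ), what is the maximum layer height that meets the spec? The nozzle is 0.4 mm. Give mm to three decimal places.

0.058 mm

t = h_c / sin θ = 0.0489 / 0.8425 = 0.058 mm.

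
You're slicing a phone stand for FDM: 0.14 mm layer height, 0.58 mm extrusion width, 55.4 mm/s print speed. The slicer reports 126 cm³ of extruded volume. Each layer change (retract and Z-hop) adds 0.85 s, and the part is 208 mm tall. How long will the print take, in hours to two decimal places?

8.13 hours

Extrusion cross-section: 0.14 × 0.58 → 0.0812 mm².
Total extruded path = 126000/0.0812 = 1551724.1 mm.
Print-move time: 1551724.1 / 55.4 → 28009.5 s.
Number of layers: 208 / 0.14 → 1486 (rounded up).
Z-hop total: 1486 × 0.85 → 1263.1 s.
Total = 28009.5 + 1263.1 = 29272.6 s = 8.13 hours.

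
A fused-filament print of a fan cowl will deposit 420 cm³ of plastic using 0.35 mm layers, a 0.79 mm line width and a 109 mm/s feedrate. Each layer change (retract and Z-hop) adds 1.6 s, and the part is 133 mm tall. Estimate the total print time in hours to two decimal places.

Extrusion cross-section = 0.35 × 0.79, so 0.2765 mm².
Toolpath length = 420 cm³ / 0.2765 mm² = 420000 / 0.2765 = 1518987.3 mm.
Print-move time: 1518987.3 / 109 → 13935.7 s.
Layer count = ceil(133 / 0.35) = 380.
Non-print overhead = 380 × 1.6 = 608 s.
Total = 13935.7 + 608 = 14543.7 s = 4.04 hours.

4.04 hours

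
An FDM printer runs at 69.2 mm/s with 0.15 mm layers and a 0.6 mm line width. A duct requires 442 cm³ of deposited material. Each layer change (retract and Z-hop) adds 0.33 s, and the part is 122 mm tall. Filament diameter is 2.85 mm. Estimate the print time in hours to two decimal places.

Extrusion cross-section = 0.15 × 0.6, so 0.09 mm².
Toolpath length = 442 cm³ / 0.09 mm² = 442000 / 0.09 = 4911111.1 mm.
Print-move time = 4911111.1 / 69.2 = 70969.8 s.
Layer count = ceil(122 / 0.15) = 814.
Layer-change overhead: 814 × 0.33 → 268.62 s.
Total = 70969.8 + 268.62 = 71238.42 s = 19.79 hours.

19.79 hours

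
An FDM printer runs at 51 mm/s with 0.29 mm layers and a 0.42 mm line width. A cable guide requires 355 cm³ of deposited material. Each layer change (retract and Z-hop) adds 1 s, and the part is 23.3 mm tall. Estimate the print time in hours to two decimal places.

15.90 hours

Bead cross-section = 0.29 × 0.42, so 0.1218 mm².
Toolpath length = 355 cm³ / 0.1218 mm² = 355000 / 0.1218 = 2914614.1 mm.
Time extruding: 2914614.1 / 51 → 57149.3 s.
Layers = ⌈23.3/0.29⌉ = 81.
Layer-change overhead: 81 × 1 → 81 s.
Total = 57149.3 + 81 = 57230.3 s = 15.90 hours.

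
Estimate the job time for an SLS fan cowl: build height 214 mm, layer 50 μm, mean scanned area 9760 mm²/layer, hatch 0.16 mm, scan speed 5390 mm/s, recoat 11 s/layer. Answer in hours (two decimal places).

Number of layers: 214 / 0.05 → 4280 (rounded up).
Scan path per layer: 9760 / 0.16 → 61000 mm.
Laser time per layer = 61000 / 5390, so 11.3173 s.
Per-layer time = 11.3173 + 11 = 22.3173 s.
4280 layers × 22.3173 s/layer = 95518.044 s, i.e. 26.53 hours.

26.53 hours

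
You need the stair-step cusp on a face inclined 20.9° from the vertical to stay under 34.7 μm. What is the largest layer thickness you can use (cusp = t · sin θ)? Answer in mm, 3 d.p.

0.097 mm

t = h_c / sin θ = 0.0347 / 0.3567 = 0.097 mm.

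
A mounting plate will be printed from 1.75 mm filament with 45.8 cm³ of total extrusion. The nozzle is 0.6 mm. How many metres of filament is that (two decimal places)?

19.04 m

Cross-section of 1.75 mm filament: π·(1.75/2)² = 2.4053 mm².
Length = 45.8 cm³ / 2.4053 mm² = 45800 / 2.4053 = 19041.28 mm = 19.04 m.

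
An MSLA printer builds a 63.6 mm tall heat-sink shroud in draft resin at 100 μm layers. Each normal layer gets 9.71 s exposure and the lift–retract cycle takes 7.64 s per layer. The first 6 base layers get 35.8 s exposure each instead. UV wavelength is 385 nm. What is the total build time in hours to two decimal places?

Layers = ⌈63.6/0.1⌉ = 636.
Bottom layers = 6 × (35.8 + 7.64) = 260.64 s.
Regular layers = 630 × (9.71 + 7.64) = 10930.5 s.
Total = 260.64 + 10930.5 = 11191.14 s = 3.11 hours.

3.11 hours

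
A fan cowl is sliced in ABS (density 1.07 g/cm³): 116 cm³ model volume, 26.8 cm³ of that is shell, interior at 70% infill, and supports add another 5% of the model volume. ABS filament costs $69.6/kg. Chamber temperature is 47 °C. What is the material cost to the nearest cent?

Infill region = 116 − 26.8, so 89.2 cm³.
Deposited infill = 0.70 × 89.2, so 62.44 cm³.
Support: 0.05 × 116 → 5.8 cm³.
Deposited volume: 26.8 + 62.44 + 5.8 → 95.04 cm³.
Mass = 95.04 × 1.07, so 101.6928 g.
At $69.6/kg: 101.6928/1000 × 69.6 = $7.08.

$7.08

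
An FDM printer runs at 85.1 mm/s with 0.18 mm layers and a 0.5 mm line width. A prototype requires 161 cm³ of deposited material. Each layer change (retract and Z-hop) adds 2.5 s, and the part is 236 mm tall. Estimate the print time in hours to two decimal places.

Line area = 0.18 × 0.5, so 0.09 mm².
Toolpath length = 161 cm³ / 0.09 mm² = 161000 / 0.09 = 1788888.9 mm.
Print-move time: 1788888.9 / 85.1 → 21021 s.
Layer count = ceil(236 / 0.18) = 1312.
Z-hop total = 1312 × 2.5 = 3280 s.
Altogether 21021 + 3280 = 24301 s, i.e. 6.75 hours.

6.75 hours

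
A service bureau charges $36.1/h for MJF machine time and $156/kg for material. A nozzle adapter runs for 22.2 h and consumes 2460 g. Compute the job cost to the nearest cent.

Machine-time cost = 36.1 × 22.2 = $801.42.
Material cost: 156 × 2460/1000 → $383.76.
Job cost: 801.42 + 383.76 = $1185.18.

$1185.18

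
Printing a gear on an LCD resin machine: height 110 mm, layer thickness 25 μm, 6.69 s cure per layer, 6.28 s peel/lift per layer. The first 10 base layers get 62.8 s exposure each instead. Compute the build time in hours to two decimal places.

Layers = ⌈110/0.025⌉ = 4400.
Burn-in layers = 10 × (62.8 + 6.28), so 690.8 s.
Remaining layers = 4390 × (6.69 + 6.28), so 56938.3 s.
Sum: 690.8 + 56938.3 = 57629.1 s → 16.01 hours.

16.01 hours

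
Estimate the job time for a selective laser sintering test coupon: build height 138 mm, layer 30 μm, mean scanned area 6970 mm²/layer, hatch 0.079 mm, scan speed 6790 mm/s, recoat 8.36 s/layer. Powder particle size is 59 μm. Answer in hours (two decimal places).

27.29 hours

Layers = ⌈138/0.03⌉ = 4600.
Scan path per layer: 6970 / 0.079 → 88227.8 mm.
Laser time per layer = 88227.8 / 6790, so 12.9938 s.
Layer cycle = 12.9938 + 8.36, so 21.3538 s.
Total: 4600 × 21.3538 s = 98227.48 s → 27.29 hours.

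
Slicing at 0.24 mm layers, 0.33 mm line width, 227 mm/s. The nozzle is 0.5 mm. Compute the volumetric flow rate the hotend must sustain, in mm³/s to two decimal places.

Extrusion cross-section = 0.24 × 0.33, so 0.0792 mm².
Volumetric flow = 227 × 0.0792 = 17.98 mm³/s.

17.98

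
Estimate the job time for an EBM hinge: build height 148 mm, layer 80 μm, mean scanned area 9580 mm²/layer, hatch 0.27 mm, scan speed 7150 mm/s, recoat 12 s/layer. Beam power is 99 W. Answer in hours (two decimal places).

Layer count = ceil(148 / 0.08) = 1850.
Per-layer scan distance = 9580 / 0.27, so 35481.5 mm.
Per-layer scan time = 35481.5 / 7150, so 4.9624 s.
Per-layer time = 4.9624 + 12 = 16.9624 s.
Build time = 1850 × 16.9624 = 31380.44 s = 8.72 hours.

8.72 hours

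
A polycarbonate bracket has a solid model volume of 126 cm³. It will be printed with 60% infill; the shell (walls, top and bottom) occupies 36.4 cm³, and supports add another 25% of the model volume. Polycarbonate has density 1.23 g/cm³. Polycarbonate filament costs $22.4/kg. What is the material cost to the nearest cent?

Volume inside the shell: 126 − 36.4 → 89.6 cm³.
Deposited infill: 0.60 × 89.6 → 53.76 cm³.
Support: 0.25 × 126 → 31.5 cm³.
Total extruded: 36.4 + 53.76 + 31.5 → 121.66 cm³.
Mass: 121.66 × 1.23 → 149.6418 g.
At $22.4/kg: 149.6418/1000 × 22.4 = $3.35.

$3.35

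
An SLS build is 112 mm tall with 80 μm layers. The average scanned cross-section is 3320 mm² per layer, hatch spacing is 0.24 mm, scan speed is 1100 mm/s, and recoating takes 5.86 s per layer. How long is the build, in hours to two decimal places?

Layer count = ceil(112 / 0.08) = 1400.
Per-layer scan distance = 3320 / 0.24 = 13833.3 mm.
Scan time per layer: 13833.3 / 1100 → 12.5757 s.
Per-layer time = 12.5757 + 5.86, so 18.4357 s.
Build time = 1400 × 18.4357 = 25809.98 s = 7.17 hours.

7.17 hours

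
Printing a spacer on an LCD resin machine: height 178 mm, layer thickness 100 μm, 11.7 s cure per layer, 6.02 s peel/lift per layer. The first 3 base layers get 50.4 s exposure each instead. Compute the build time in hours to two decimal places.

Layer count = ceil(178 / 0.1) = 1780.
Bottom layers: 3 × (50.4 + 6.02) → 169.26 s.
Normal layers: 1777 × (11.7 + 6.02) → 31488.44 s.
Sum: 169.26 + 31488.44 = 31657.7 s → 8.79 hours.

8.79 hours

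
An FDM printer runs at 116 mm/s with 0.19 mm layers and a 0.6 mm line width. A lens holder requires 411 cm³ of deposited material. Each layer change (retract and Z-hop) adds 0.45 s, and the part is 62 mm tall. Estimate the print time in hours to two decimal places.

Extrusion cross-section = 0.19 × 0.6, so 0.114 mm².
Path length: 411000 mm³ / 0.114 mm² → 3605263.2 mm.
Extrusion time = 3605263.2 / 116, so 31079.9 s.
Layers = ⌈62/0.19⌉ = 327.
Non-print overhead: 327 × 0.45 → 147.15 s.
Total = 31079.9 + 147.15 = 31227.05 s = 8.67 hours.

8.67 hours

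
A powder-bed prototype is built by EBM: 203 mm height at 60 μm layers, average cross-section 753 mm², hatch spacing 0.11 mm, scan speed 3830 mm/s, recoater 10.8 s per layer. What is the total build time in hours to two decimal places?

Layer count = ceil(203 / 0.06) = 3384.
Hatch length per layer: 753 / 0.11 → 6845.5 mm.
Scan time per layer = 6845.5 / 3830 = 1.7873 s.
Layer cycle: 1.7873 + 10.8 → 12.5873 s.
3384 layers × 12.5873 s/layer = 42595.4232 s, i.e. 11.83 hours.

11.83 hours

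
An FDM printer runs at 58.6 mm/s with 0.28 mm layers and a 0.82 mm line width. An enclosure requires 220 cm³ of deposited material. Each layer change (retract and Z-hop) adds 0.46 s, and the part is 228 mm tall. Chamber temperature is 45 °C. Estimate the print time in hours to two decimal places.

Extrusion cross-section = 0.28 × 0.82, so 0.2296 mm².
Total extruded path = 220000/0.2296 = 958188.2 mm.
Extrusion time: 958188.2 / 58.6 → 16351.3 s.
Number of layers: 228 / 0.28 → 815 (rounded up).
Z-hop total = 815 × 0.46 = 374.9 s.
Altogether 16351.3 + 374.9 = 16726.2 s, i.e. 4.65 hours.

4.65 hours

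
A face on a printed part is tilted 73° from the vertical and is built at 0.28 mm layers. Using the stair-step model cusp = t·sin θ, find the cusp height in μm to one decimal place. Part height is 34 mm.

267.8 μm

sin(73°) = 0.9563, so cusp = 0.28 × 0.9563 = 0.267764 mm → 267.8 μm.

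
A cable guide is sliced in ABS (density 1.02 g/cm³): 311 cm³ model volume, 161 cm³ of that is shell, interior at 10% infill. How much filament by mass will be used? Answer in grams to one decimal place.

179.5 g

Volume inside the shell: 311 − 161 → 150 cm³.
Infill deposited: 0.10 × 150 → 15 cm³.
Total extruded = 161 + 15, so 176 cm³.
Mass = 176 × 1.02, so 179.52 g.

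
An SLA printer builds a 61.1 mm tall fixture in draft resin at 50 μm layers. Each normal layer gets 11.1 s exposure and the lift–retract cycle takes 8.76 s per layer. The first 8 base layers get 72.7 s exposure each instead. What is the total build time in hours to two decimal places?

6.88 hours

Layers = ⌈61.1/0.05⌉ = 1222.
Bottom layers = 8 × (72.7 + 8.76) = 651.68 s.
Normal layers = 1214 × (11.1 + 8.76) = 24110.04 s.
Sum: 651.68 + 24110.04 = 24761.72 s → 6.88 hours.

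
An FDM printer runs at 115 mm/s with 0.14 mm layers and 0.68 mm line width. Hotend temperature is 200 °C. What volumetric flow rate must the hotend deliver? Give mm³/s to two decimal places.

10.95

Extrusion cross-section = 0.14 × 0.68 = 0.0952 mm².
Q = v·A = 115 × 0.0952 = 10.95 mm³/s.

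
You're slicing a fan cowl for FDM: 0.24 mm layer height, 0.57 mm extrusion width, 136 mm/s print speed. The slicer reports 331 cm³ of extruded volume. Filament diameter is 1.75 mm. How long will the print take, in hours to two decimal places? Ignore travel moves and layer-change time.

Extrusion cross-section: 0.24 × 0.57 → 0.1368 mm².
Total extruded path = 331000/0.1368 = 2419590.6 mm.
Extrusion time = 2419590.6 / 136, so 17791.1 s.
That's 17791.1 s → 4.94 hours.

4.94 hours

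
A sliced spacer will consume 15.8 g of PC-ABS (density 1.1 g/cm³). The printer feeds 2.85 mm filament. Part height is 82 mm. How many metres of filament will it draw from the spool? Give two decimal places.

Volume = 15.8 g / 1.1 g·cm⁻³ = 14.3636 cm³ = 14363.6 mm³.
Cross-section of 2.85 mm filament: π·(2.85/2)² = 6.3794 mm².
L = V/A = 14363.6/6.3794 = 2251.56 mm → 2.25 m.

2.25 m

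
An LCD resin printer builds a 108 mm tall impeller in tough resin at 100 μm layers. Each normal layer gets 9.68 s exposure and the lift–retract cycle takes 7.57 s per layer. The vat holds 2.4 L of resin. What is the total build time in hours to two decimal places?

5.18 hours

Layer count = ceil(108 / 0.1) = 1080.
Each layer takes: 9.68 + 7.57 → 17.25 s.
Total = 1080 × 17.25 = 18630 s = 5.18 hours.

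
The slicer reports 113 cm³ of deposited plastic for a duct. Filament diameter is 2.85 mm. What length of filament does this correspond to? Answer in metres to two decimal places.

17.71 m

Filament cross-section = π × (2.85/2)² = 6.3794 mm².
L = 113000 mm³ / 6.3794 mm² = 17713.26 mm, i.e. 17.71 m.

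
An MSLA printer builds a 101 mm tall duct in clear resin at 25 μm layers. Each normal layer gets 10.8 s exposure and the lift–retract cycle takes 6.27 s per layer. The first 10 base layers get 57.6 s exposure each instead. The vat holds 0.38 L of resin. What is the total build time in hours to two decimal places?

Layer count = ceil(101 / 0.025) = 4040.
Bottom layers: 10 × (57.6 + 6.27) → 638.7 s.
Regular layers = 4030 × (10.8 + 6.27) = 68792.1 s.
Total = 638.7 + 68792.1 = 69430.8 s = 19.29 hours.

19.29 hours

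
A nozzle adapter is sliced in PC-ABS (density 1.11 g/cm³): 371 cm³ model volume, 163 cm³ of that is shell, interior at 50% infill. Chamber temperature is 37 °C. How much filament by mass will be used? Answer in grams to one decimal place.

Volume inside the shell = 371 − 163, so 208 cm³.
Infill volume = 0.50 × 208, so 104 cm³.
Total printed volume = 163 + 104, so 267 cm³.
Mass = 267 × 1.11 = 296.37 g.

296.4 g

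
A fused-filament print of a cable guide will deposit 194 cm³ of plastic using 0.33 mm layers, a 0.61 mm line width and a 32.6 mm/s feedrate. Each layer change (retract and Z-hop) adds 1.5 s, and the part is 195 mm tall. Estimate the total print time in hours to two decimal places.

8.46 hours

Extrusion cross-section = 0.33 × 0.61, so 0.2013 mm².
Total extruded path = 194000/0.2013 = 963735.7 mm.
Time extruding: 963735.7 / 32.6 → 29562.4 s.
Layers = ⌈195/0.33⌉ = 591.
Non-print overhead = 591 × 1.5 = 886.5 s.
Total = 29562.4 + 886.5 = 30448.9 s = 8.46 hours.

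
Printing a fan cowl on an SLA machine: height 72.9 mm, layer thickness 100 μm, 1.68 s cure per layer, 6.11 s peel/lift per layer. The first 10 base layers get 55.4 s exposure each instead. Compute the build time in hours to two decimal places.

Number of layers: 72.9 / 0.1 → 729 (rounded up).
Bottom layers: 10 × (55.4 + 6.11) → 615.1 s.
Remaining layers = 719 × (1.68 + 6.11) = 5601.01 s.
Total = 615.1 + 5601.01 = 6216.11 s = 1.73 hours.

1.73 hours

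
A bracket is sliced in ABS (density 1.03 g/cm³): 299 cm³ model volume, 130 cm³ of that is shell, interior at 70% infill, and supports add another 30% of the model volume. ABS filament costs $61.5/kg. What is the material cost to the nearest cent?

Volume inside the shell: 299 − 130 → 169 cm³.
Deposited infill = 0.70 × 169, so 118.3 cm³.
Support = 0.30 × 299, so 89.7 cm³.
Total printed volume: 130 + 118.3 + 89.7 → 338 cm³.
Mass = 338 × 1.03 = 348.14 g.
At $61.5/kg: 348.14/1000 × 61.5 = $21.41.

$21.41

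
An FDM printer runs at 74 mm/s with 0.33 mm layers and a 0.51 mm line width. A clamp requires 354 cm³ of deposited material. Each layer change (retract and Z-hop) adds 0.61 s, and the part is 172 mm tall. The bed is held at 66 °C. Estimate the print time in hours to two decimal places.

Extrusion cross-section = 0.33 × 0.51 = 0.1683 mm².
Total extruded path = 354000/0.1683 = 2103386.8 mm.
Print-move time: 2103386.8 / 74 → 28424.1 s.
Layers = ⌈172/0.33⌉ = 522.
Non-print overhead = 522 × 0.61 = 318.42 s.
Altogether 28424.1 + 318.42 = 28742.52 s, i.e. 7.98 hours.

7.98 hours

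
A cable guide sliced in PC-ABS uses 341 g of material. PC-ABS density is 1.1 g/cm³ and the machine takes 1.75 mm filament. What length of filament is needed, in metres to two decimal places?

128.88 m

Extruded volume: 341/1.1 = 310 cm³ (310000 mm³).
A = π r² = π × 0.875² = 2.4053 mm².
Length = 310000 / 2.4053 = 128882.05 mm = 128.88 m.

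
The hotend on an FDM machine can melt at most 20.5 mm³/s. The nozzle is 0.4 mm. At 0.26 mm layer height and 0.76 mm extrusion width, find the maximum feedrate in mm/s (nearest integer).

Extrusion cross-section = 0.26 × 0.76, so 0.1976 mm².
Max speed = 20.5 / 0.1976 = 103.74 ≈ 104 mm/s.

104 mm/s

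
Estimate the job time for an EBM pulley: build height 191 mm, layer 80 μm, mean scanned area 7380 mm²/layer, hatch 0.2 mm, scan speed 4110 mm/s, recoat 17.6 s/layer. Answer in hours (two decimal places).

17.63 hours

Layer count = ceil(191 / 0.08) = 2388.
Scan path per layer: 7380 / 0.2 → 36900 mm.
Beam time per layer = 36900 / 4110, so 8.9781 s.
Per-layer time = 8.9781 + 17.6, so 26.5781 s.
Build time = 2388 × 26.5781 = 63468.5028 s = 17.63 hours.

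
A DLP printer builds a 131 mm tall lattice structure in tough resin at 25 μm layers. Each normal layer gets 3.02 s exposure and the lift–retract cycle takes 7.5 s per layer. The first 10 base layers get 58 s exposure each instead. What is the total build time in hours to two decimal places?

Number of layers: 131 / 0.025 → 5240 (rounded up).
Bottom layers = 10 × (58 + 7.5) = 655 s.
Regular layers = 5230 × (3.02 + 7.5), so 55019.6 s.
Total = 655 + 55019.6 = 55674.6 s = 15.47 hours.

15.47 hours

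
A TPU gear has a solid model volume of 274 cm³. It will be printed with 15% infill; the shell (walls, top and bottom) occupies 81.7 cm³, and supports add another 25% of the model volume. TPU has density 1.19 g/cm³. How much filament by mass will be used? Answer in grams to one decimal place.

213.1 g

Interior volume = 274 − 81.7 = 192.3 cm³.
Deposited infill: 0.15 × 192.3 → 28.845 cm³.
Support = 0.25 × 274 = 68.5 cm³.
Deposited volume = 81.7 + 28.845 + 68.5, so 179.045 cm³.
Mass = 179.045 × 1.19, so 213.06355 g.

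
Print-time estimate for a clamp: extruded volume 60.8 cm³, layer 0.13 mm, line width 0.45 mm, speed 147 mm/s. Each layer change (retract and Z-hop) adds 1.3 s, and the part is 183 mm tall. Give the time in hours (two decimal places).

2.47 hours

Bead cross-section: 0.13 × 0.45 → 0.0585 mm².
Total extruded path = 60800/0.0585 = 1039316.2 mm.
Print-move time = 1039316.2 / 147 = 7070.2 s.
Number of layers: 183 / 0.13 → 1408 (rounded up).
Z-hop total = 1408 × 1.3 = 1830.4 s.
Total = 7070.2 + 1830.4 = 8900.6 s = 2.47 hours.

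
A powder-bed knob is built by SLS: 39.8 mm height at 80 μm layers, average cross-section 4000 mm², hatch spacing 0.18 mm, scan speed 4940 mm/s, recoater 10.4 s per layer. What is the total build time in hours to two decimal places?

Number of layers: 39.8 / 0.08 → 498 (rounded up).
Per-layer scan distance = 4000 / 0.18, so 22222.2 mm.
Per-layer scan time: 22222.2 / 4940 → 4.4984 s.
Per-layer time = 4.4984 + 10.4, so 14.8984 s.
Total: 498 × 14.8984 s = 7419.4032 s → 2.06 hours.

2.06 hours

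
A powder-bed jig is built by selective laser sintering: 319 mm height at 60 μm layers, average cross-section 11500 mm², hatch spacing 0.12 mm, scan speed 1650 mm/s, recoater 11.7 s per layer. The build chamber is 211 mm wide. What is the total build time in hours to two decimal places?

103.06 hours

Number of layers: 319 / 0.06 → 5317 (rounded up).
Hatch length per layer = 11500 / 0.12, so 95833.3 mm.
Laser time per layer = 95833.3 / 1650, so 58.0808 s.
Layer cycle = 58.0808 + 11.7 = 69.7808 s.
Build time = 5317 × 69.7808 = 371024.5136 s = 103.06 hours.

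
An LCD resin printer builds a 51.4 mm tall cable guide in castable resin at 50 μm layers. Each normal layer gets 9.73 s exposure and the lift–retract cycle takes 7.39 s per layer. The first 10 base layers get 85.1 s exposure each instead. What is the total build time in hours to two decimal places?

5.10 hours

Layers = ⌈51.4/0.05⌉ = 1028.
Bottom layers: 10 × (85.1 + 7.39) → 924.9 s.
Remaining layers = 1018 × (9.73 + 7.39), so 17428.16 s.
Sum: 924.9 + 17428.16 = 18353.06 s → 5.10 hours.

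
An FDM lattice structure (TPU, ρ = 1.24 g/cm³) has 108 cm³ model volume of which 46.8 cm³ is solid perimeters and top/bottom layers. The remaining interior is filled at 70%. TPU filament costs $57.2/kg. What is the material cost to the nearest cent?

$6.36

Volume inside the shell = 108 − 46.8, so 61.2 cm³.
Deposited infill: 0.70 × 61.2 → 42.84 cm³.
Total printed volume = 46.8 + 42.84 = 89.64 cm³.
Mass = 89.64 × 1.24 = 111.1536 g.
At $57.2/kg: 111.1536/1000 × 57.2 = $6.36.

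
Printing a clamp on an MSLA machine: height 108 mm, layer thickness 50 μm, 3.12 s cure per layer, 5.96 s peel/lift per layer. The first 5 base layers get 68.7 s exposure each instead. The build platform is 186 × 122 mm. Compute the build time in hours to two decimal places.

5.54 hours

Layer count = ceil(108 / 0.05) = 2160.
Bottom layers = 5 × (68.7 + 5.96) = 373.3 s.
Remaining layers = 2155 × (3.12 + 5.96) = 19567.4 s.
Sum: 373.3 + 19567.4 = 19940.7 s → 5.54 hours.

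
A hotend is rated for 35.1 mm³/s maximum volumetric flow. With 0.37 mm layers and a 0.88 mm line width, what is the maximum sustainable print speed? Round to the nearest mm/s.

108 mm/s

A: 0.37 × 0.88 → 0.3256 mm².
v_max = Q/A = 35.1/0.3256 = 107.80 mm/s → 108 mm/s.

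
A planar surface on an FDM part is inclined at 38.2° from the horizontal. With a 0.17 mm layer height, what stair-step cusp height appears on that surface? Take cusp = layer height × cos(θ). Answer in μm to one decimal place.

cos(38.2°) = 0.7859, so cusp = 0.17 × 0.7859 = 0.133603 mm → 133.6 μm.

133.6 μm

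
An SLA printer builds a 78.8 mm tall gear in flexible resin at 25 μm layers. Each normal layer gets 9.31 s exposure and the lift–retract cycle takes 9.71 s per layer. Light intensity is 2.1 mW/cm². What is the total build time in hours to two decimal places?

16.65 hours

Layer count = ceil(78.8 / 0.025) = 3152.
Each layer takes = 9.31 + 9.71, so 19.02 s.
Build time: 3152 × 19.02 s = 59951.04 s, i.e. 16.65 hours.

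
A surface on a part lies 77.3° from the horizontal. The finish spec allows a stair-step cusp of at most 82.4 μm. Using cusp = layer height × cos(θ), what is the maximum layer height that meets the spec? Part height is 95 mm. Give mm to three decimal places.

Layer height = cusp / cos(77.3°) = 0.0824 / 0.2198 = 0.375 mm.

0.375 mm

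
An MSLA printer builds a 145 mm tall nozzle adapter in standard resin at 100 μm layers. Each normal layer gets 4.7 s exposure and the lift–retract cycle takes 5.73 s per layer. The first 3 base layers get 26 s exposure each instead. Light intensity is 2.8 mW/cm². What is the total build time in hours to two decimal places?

Layers = ⌈145/0.1⌉ = 1450.
Burn-in layers: 3 × (26 + 5.73) → 95.19 s.
Regular layers: 1447 × (4.7 + 5.73) → 15092.21 s.
Sum: 95.19 + 15092.21 = 15187.4 s → 4.22 hours.

4.22 hours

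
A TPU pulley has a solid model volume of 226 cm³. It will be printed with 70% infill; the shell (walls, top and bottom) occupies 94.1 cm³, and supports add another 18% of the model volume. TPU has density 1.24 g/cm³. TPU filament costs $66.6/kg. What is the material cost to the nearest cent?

Interior volume = 226 − 94.1 = 131.9 cm³.
Deposited infill = 0.70 × 131.9 = 92.33 cm³.
Support = 0.18 × 226, so 40.68 cm³.
Total extruded = 94.1 + 92.33 + 40.68 = 227.11 cm³.
Mass: 227.11 × 1.24 → 281.6164 g.
Cost = 281.6164 g / 1000 × $66.6/kg = $18.76.

$18.76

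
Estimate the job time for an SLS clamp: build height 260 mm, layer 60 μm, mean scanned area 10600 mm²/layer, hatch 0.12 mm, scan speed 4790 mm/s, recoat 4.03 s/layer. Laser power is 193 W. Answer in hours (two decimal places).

27.05 hours

Layers = ⌈260/0.06⌉ = 4334.
Hatch length per layer = 10600 / 0.12 = 88333.3 mm.
Scan time per layer: 88333.3 / 4790 → 18.4412 s.
Per-layer time = 18.4412 + 4.03, so 22.4712 s.
Total: 4334 × 22.4712 s = 97390.1808 s → 27.05 hours.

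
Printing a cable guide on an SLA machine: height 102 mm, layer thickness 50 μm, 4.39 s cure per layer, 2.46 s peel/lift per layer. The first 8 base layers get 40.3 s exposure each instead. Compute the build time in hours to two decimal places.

3.96 hours

Number of layers: 102 / 0.05 → 2040 (rounded up).
Base layers = 8 × (40.3 + 2.46), so 342.08 s.
Remaining layers = 2032 × (4.39 + 2.46) = 13919.2 s.
Total = 342.08 + 13919.2 = 14261.28 s = 3.96 hours.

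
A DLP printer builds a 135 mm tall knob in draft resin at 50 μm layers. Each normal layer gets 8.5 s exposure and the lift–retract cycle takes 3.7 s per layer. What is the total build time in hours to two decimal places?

Layer count = ceil(135 / 0.05) = 2700.
Each layer takes = 8.5 + 3.7 = 12.2 s.
Build time: 2700 × 12.2 s = 32940 s, i.e. 9.15 hours.

9.15 hours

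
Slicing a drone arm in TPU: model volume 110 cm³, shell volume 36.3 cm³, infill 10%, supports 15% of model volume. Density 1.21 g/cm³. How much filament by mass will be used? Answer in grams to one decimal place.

72.8 g

Infill region = 110 − 36.3, so 73.7 cm³.
Infill deposited = 0.10 × 73.7, so 7.37 cm³.
Support: 0.15 × 110 → 16.5 cm³.
Deposited volume = 36.3 + 7.37 + 16.5, so 60.17 cm³.
Mass = 60.17 × 1.21, so 72.8057 g.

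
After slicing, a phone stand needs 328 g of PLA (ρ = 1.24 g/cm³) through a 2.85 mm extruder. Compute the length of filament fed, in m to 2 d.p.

41.46 m

Extruded volume: 328/1.24 = 264.5161 cm³ (264516.1 mm³).
Filament cross-section = π × (2.85/2)² = 6.3794 mm².
L = V/A = 264516.1/6.3794 = 41464.1 mm → 41.46 m.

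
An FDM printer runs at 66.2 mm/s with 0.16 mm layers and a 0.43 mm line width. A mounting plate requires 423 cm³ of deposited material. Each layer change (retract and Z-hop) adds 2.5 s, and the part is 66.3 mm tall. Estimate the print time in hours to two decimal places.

Extrusion cross-section = 0.16 × 0.43, so 0.0688 mm².
Total extruded path = 423000/0.0688 = 6148255.8 mm.
Time extruding: 6148255.8 / 66.2 → 92874 s.
Number of layers: 66.3 / 0.16 → 415 (rounded up).
Layer-change overhead = 415 × 2.5, so 1037.5 s.
Altogether 92874 + 1037.5 = 93911.5 s, i.e. 26.09 hours.

26.09 hours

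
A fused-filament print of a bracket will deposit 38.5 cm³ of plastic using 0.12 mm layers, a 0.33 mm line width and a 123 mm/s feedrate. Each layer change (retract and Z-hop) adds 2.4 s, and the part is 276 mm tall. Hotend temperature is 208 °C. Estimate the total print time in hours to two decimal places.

3.73 hours

Extrusion cross-section: 0.12 × 0.33 → 0.0396 mm².
Total extruded path = 38500/0.0396 = 972222.2 mm.
Print-move time = 972222.2 / 123, so 7904.2 s.
Layer count = ceil(276 / 0.12) = 2300.
Z-hop total = 2300 × 2.4, so 5520 s.
Total = 7904.2 + 5520 = 13424.2 s = 3.73 hours.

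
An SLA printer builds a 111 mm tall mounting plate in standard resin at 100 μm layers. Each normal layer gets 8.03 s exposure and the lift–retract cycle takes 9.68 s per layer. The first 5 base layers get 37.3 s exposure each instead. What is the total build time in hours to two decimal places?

5.50 hours

Layer count = ceil(111 / 0.1) = 1110.
Burn-in layers = 5 × (37.3 + 9.68) = 234.9 s.
Regular layers: 1105 × (8.03 + 9.68) → 19569.55 s.
Total = 234.9 + 19569.55 = 19804.45 s = 5.50 hours.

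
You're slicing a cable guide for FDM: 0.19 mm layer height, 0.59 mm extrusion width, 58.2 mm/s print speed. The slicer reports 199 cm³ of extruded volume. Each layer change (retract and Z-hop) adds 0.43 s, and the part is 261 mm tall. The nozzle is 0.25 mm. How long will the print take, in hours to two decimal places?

Line area = 0.19 × 0.59, so 0.1121 mm².
Path length: 199000 mm³ / 0.1121 mm² → 1775200.7 mm.
Time extruding = 1775200.7 / 58.2 = 30501.7 s.
Layers = ⌈261/0.19⌉ = 1374.
Z-hop total = 1374 × 0.43 = 590.82 s.
Total = 30501.7 + 590.82 = 31092.52 s = 8.64 hours.

8.64 hours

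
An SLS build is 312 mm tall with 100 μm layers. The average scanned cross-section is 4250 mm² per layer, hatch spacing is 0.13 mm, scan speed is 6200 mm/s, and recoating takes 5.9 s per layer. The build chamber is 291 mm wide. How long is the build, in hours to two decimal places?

Layers = ⌈312/0.1⌉ = 3120.
Scan path per layer = 4250 / 0.13, so 32692.3 mm.
Laser time per layer: 32692.3 / 6200 → 5.273 s.
Per-layer time = 5.273 + 5.9, so 11.173 s.
Total: 3120 × 11.173 s = 34859.76 s → 9.68 hours.

9.68 hours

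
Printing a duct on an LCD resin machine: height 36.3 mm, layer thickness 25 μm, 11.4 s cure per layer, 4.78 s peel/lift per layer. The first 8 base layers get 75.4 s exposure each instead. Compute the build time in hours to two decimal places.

Number of layers: 36.3 / 0.025 → 1452 (rounded up).
Bottom layers = 8 × (75.4 + 4.78) = 641.44 s.
Regular layers: 1444 × (11.4 + 4.78) → 23363.92 s.
Total = 641.44 + 23363.92 = 24005.36 s = 6.67 hours.

6.67 hours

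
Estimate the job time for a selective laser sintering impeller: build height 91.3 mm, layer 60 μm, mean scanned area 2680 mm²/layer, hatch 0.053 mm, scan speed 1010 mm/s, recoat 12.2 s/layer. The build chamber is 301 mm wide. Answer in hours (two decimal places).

26.32 hours

Layers = ⌈91.3/0.06⌉ = 1522.
Hatch length per layer = 2680 / 0.053 = 50566 mm.
Laser time per layer = 50566 / 1010, so 50.0653 s.
Per-layer time = 50.0653 + 12.2 = 62.2653 s.
Build time = 1522 × 62.2653 = 94767.7866 s = 26.32 hours.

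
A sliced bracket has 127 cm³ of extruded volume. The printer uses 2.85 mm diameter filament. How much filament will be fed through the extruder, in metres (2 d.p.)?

Cross-section of 2.85 mm filament: π·(2.85/2)² = 6.3794 mm².
L = 127000 mm³ / 6.3794 mm² = 19907.83 mm, i.e. 19.91 m.

19.91 m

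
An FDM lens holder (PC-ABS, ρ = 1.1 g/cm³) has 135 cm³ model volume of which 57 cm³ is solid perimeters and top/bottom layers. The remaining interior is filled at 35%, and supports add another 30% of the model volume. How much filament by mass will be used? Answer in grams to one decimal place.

137.3 g

Interior volume = 135 − 57 = 78 cm³.
Infill deposited = 0.35 × 78 = 27.3 cm³.
Support = 0.30 × 135 = 40.5 cm³.
Total printed volume: 57 + 27.3 + 40.5 → 124.8 cm³.
Mass = 124.8 × 1.1, so 137.28 g.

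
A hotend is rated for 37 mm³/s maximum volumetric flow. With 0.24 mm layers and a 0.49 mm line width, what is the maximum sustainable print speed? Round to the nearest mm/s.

315 mm/s

Extrusion cross-section = 0.24 × 0.49 = 0.1176 mm².
v_max = Q/A = 37/0.1176 = 314.63 mm/s → 315 mm/s.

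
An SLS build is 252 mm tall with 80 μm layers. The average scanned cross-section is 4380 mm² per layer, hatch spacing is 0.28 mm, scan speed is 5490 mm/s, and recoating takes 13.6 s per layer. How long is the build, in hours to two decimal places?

14.39 hours

Layers = ⌈252/0.08⌉ = 3150.
Hatch length per layer = 4380 / 0.28 = 15642.9 mm.
Scan time per layer = 15642.9 / 5490, so 2.8493 s.
Layer cycle = 2.8493 + 13.6 = 16.4493 s.
3150 layers × 16.4493 s/layer = 51815.295 s, i.e. 14.39 hours.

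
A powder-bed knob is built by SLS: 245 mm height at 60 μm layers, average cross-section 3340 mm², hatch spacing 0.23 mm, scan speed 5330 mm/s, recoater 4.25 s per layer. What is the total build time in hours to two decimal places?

Number of layers: 245 / 0.06 → 4084 (rounded up).
Hatch length per layer = 3340 / 0.23 = 14521.7 mm.
Per-layer scan time: 14521.7 / 5330 → 2.7245 s.
Time per layer = 2.7245 + 4.25, so 6.9745 s.
Total: 4084 × 6.9745 s = 28483.858 s → 7.91 hours.

7.91 hours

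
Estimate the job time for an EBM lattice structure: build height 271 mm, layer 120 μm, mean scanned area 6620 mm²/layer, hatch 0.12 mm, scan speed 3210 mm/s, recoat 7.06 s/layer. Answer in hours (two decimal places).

15.21 hours

Layer count = ceil(271 / 0.12) = 2259.
Per-layer scan distance = 6620 / 0.12 = 55166.7 mm.
Scan time per layer: 55166.7 / 3210 → 17.1859 s.
Per-layer time = 17.1859 + 7.06 = 24.2459 s.
Build time = 2259 × 24.2459 = 54771.4881 s = 15.21 hours.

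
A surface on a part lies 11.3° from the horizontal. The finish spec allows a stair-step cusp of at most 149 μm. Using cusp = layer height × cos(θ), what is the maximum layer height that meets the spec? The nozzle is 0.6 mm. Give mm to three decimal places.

0.152 mm

t = h_c / cos θ = 0.149 / 0.9806 = 0.152 mm.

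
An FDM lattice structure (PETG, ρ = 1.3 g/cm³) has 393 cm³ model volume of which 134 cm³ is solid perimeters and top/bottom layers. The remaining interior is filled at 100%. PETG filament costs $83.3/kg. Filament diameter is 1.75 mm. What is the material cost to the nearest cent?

Volume inside the shell = 393 − 134, so 259 cm³.
Deposited infill = 1.00 × 259, so 259 cm³.
Deposited volume = 134 + 259, so 393 cm³.
Mass = 393 × 1.3 = 510.9 g.
Cost = 510.9 g / 1000 × $83.3/kg = $42.56.

$42.56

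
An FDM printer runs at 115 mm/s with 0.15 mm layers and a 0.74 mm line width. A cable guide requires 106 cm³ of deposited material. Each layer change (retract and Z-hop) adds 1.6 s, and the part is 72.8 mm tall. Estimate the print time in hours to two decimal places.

2.52 hours

Line area = 0.15 × 0.74 = 0.111 mm².
Path length: 106000 mm³ / 0.111 mm² → 954955 mm.
Time extruding = 954955 / 115, so 8304 s.
Number of layers: 72.8 / 0.15 → 486 (rounded up).
Non-print overhead = 486 × 1.6 = 777.6 s.
Altogether 8304 + 777.6 = 9081.6 s, i.e. 2.52 hours.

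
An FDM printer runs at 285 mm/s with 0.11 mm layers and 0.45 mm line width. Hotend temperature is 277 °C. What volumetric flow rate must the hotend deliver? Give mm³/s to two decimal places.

14.11

Extrusion cross-section = 0.11 × 0.45 = 0.0495 mm².
Volumetric flow = 285 × 0.0495 = 14.11 mm³/s.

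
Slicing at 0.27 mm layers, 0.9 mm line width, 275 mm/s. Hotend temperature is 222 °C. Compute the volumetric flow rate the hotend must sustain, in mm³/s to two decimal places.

66.83

Bead cross-section: 0.27 × 0.9 → 0.243 mm².
Volumetric flow = 275 × 0.243 = 66.83 mm³/s.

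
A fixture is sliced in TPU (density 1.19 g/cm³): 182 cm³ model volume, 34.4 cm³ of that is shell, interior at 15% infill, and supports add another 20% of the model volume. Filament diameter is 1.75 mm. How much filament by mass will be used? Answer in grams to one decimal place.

Interior volume = 182 − 34.4 = 147.6 cm³.
Infill deposited: 0.15 × 147.6 → 22.14 cm³.
Support = 0.20 × 182, so 36.4 cm³.
Deposited volume = 34.4 + 22.14 + 36.4 = 92.94 cm³.
Mass: 92.94 × 1.19 → 110.5986 g.

110.6 g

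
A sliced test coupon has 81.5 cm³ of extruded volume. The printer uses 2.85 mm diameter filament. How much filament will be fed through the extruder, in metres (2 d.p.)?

12.78 m

Cross-section of 2.85 mm filament: π·(2.85/2)² = 6.3794 mm².
Length = 81.5 cm³ / 6.3794 mm² = 81500 / 6.3794 = 12775.5 mm = 12.78 m.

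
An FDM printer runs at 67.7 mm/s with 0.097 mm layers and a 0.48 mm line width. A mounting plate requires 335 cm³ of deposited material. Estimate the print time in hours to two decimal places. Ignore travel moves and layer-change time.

Extrusion cross-section = 0.097 × 0.48 = 0.04656 mm².
Total extruded path = 335000/0.04656 = 7195017.2 mm.
Extrusion time: 7195017.2 / 67.7 → 106277.9 s.
Converting: 106277.9 s = 29.52 hours.

29.52 hours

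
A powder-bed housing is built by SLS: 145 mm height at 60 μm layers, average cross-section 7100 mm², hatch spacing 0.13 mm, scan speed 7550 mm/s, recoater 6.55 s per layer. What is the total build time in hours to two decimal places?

Layer count = ceil(145 / 0.06) = 2417.
Hatch length per layer: 7100 / 0.13 → 54615.4 mm.
Laser time per layer: 54615.4 / 7550 → 7.2338 s.
Time per layer = 7.2338 + 6.55 = 13.7838 s.
Build time = 2417 × 13.7838 = 33315.4446 s = 9.25 hours.

9.25 hours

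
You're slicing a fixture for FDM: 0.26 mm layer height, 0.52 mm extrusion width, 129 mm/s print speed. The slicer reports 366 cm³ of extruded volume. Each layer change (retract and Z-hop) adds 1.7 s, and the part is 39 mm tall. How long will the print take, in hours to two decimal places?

Line area: 0.26 × 0.52 → 0.1352 mm².
Path length: 366000 mm³ / 0.1352 mm² → 2707100.6 mm.
Time extruding: 2707100.6 / 129 → 20985.3 s.
Layer count = ceil(39 / 0.26) = 150.
Layer-change overhead: 150 × 1.7 → 255 s.
Total = 20985.3 + 255 = 21240.3 s = 5.90 hours.

5.90 hours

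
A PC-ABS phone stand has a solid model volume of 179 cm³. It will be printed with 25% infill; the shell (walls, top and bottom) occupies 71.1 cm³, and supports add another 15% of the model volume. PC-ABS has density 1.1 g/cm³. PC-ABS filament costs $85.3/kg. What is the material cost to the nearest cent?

Volume inside the shell: 179 − 71.1 → 107.9 cm³.
Infill volume = 0.25 × 107.9, so 26.975 cm³.
Support = 0.15 × 179, so 26.85 cm³.
Deposited volume = 71.1 + 26.975 + 26.85 = 124.925 cm³.
Mass = 124.925 × 1.1, so 137.4175 g.
At $85.3/kg: 137.4175/1000 × 85.3 = $11.72.

$11.72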